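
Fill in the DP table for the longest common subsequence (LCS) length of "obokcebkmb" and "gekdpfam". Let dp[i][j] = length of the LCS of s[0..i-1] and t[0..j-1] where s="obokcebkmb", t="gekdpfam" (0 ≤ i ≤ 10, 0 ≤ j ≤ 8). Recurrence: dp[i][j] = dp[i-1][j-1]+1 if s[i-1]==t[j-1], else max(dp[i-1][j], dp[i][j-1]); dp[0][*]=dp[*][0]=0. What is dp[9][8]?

3

   ''  g  e  k  d  p  f  a  m
''  0  0  0  0  0  0  0  0  0
 o  0  0  0  0  0  0  0  0  0
 b  0  0  0  0  0  0  0  0  0
 o  0  0  0  0  0  0  0  0  0
 k  0  0  0  1  1  1  1  1  1
 c  0  0  0  1  1  1  1  1  1
 e  0  0  1  1  1  1  1  1  1
 b  0  0  1  1  1  1  1  1  1
 k  0  0  1  2  2  2  2  2  2
 m  0  0  1  2  2  2  2  2  3
 b  0  0  1  2  2  2  2  2  3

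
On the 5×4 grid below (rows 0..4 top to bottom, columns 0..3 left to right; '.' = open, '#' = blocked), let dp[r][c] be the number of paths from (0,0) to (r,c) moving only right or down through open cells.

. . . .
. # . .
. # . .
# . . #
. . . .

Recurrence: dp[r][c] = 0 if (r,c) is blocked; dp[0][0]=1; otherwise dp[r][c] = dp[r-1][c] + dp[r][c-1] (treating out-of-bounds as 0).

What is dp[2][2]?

r\c   0   1   2   3
  0   1   1   1   1
  1   1   0   1   2
  2   1   0   1   3
  3   0   0   1   0
  4   0   0   1   1

1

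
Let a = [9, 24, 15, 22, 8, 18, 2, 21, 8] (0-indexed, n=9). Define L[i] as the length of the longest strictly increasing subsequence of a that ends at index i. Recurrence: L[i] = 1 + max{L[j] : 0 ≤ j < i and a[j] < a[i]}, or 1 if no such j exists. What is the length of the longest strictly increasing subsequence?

4

   i    0    1    2    3    4    5    6    7    8
a[i]    9   24   15   22    8   18    2   21    8
L[i]    1    2    2    3    1    3    1    4    2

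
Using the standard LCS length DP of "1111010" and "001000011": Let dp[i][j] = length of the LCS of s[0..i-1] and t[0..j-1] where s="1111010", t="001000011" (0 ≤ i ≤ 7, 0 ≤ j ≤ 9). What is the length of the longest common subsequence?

   ''  0  0  1  0  0  0  0  1  1
''  0  0  0  0  0  0  0  0  0  0
 1  0  0  0  1  1  1  1  1  1  1
 1  0  0  0  1  1  1  1  1  2  2
 1  0  0  0  1  1  1  1  1  2  3
 1  0  0  0  1  1  1  1  1  2  3
 0  0  1  1  1  2  2  2  2  2  3
 1  0  1  1  2  2  2  2  2  3  3
 0  0  1  2  2  3  3  3  3  3  3

3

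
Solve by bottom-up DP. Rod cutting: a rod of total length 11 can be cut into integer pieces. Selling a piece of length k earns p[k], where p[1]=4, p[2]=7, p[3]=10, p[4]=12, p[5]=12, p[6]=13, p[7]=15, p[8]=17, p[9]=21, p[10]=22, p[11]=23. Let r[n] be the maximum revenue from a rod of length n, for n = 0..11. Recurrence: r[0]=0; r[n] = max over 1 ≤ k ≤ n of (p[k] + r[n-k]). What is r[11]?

   n    0    1    2    3    4    5    6    7    8    9   10   11
r[n]    0    4    8   12   16   20   24   28   32   36   40   44

44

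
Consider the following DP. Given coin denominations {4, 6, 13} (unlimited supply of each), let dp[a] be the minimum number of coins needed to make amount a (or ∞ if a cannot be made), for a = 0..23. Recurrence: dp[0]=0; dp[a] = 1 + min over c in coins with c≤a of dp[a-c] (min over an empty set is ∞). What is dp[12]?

2

 a  0  1  2  3  4  5  6  7  8  9 10 11 12 13 14 15 16 17 18 19 20 21 22 23
dp  0  -  -  -  1  -  1  -  2  -  2  -  2  1  3  -  3  2  3  2  4  3  4  3
(- denotes ∞ / unreachable)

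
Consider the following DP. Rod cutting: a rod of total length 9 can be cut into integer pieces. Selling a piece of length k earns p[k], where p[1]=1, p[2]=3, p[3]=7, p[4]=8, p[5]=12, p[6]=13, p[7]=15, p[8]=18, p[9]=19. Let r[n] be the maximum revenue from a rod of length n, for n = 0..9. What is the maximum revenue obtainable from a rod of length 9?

   n    0    1    2    3    4    5    6    7    8    9
r[n]    0    1    3    7    8   12   14   15   19   21

21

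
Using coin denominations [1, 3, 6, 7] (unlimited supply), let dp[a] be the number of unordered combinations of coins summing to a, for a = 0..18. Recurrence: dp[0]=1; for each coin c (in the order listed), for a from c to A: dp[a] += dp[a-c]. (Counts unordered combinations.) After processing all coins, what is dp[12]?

after  coin     0     1     2     3     4     5     6     7     8     9    10    11    12    13    14    15    16    17    18
          1     1     1     1     1     1     1     1     1     1     1     1     1     1     1     1     1     1     1     1
          3     1     1     1     2     2     2     3     3     3     4     4     4     5     5     5     6     6     6     7
          6     1     1     1     2     2     2     4     4     4     6     6     6     9     9     9    12    12    12    16
          7     1     1     1     2     2     2     4     5     5     7     8     8    11    13    14    17    19    20    24

11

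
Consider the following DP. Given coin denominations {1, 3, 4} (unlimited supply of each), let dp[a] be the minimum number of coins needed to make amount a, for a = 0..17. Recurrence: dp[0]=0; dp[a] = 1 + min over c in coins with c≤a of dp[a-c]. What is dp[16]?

 a  0  1  2  3  4  5  6  7  8  9 10 11 12 13 14 15 16 17
dp  0  1  2  1  1  2  2  2  2  3  3  3  3  4  4  4  4  5

4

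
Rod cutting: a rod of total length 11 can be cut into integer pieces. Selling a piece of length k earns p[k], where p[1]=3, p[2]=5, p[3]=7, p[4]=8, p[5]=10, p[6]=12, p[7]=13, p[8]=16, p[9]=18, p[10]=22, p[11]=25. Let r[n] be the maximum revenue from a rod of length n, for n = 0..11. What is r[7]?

21

   n    0    1    2    3    4    5    6    7    8    9   10   11
r[n]    0    3    6    9   12   15   18   21   24   27   30   33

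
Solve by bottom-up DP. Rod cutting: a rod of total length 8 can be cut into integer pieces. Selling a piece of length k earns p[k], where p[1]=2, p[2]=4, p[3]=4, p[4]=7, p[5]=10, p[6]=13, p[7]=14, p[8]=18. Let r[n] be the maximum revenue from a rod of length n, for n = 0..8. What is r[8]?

   n    0    1    2    3    4    5    6    7    8
r[n]    0    2    4    6    8   10   13   15   18

18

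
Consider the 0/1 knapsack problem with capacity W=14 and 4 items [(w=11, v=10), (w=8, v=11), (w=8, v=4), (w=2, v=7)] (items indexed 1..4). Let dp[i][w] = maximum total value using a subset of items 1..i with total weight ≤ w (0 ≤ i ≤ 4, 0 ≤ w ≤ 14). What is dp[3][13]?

i\w   0   1   2   3   4   5   6   7   8   9  10  11  12  13  14
  0   0   0   0   0   0   0   0   0   0   0   0   0   0   0   0
  1   0   0   0   0   0   0   0   0   0   0   0  10  10  10  10
  2   0   0   0   0   0   0   0   0  11  11  11  11  11  11  11
  3   0   0   0   0   0   0   0   0  11  11  11  11  11  11  11
  4   0   0   7   7   7   7   7   7  11  11  18  18  18  18  18

11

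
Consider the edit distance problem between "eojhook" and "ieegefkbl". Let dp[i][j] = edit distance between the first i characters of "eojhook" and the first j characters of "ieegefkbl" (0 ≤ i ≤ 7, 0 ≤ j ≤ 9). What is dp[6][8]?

   ''  i  e  e  g  e  f  k  b  l
''  0  1  2  3  4  5  6  7  8  9
 e  1  1  1  2  3  4  5  6  7  8
 o  2  2  2  2  3  4  5  6  7  8
 j  3  3  3  3  3  4  5  6  7  8
 h  4  4  4  4  4  4  5  6  7  8
 o  5  5  5  5  5  5  5  6  7  8
 o  6  6  6  6  6  6  6  6  7  8
 k  7  7  7  7  7  7  7  6  7  8

7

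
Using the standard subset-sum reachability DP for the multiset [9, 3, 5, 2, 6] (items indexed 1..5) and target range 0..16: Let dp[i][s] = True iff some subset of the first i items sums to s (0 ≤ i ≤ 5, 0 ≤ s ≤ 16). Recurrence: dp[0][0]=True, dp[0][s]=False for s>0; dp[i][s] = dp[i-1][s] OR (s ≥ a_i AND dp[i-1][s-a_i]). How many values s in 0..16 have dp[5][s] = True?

i\s   0   1   2   3   4   5   6   7   8   9  10  11  12  13  14  15  16
  0   T   F   F   F   F   F   F   F   F   F   F   F   F   F   F   F   F
  1   T   F   F   F   F   F   F   F   F   T   F   F   F   F   F   F   F
  2   T   F   F   T   F   F   F   F   F   T   F   F   T   F   F   F   F
  3   T   F   F   T   F   T   F   F   T   T   F   F   T   F   T   F   F
  4   T   F   T   T   F   T   F   T   T   T   T   T   T   F   T   F   T
  5   T   F   T   T   F   T   T   T   T   T   T   T   T   T   T   T   T

15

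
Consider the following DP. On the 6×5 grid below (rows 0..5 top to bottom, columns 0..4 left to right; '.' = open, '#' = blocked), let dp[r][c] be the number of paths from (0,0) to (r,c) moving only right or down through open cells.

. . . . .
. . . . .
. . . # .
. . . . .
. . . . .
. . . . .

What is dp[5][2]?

r\c   0   1   2   3   4
  0   1   1   1   1   1
  1   1   2   3   4   5
  2   1   3   6   0   5
  3   1   4  10  10  15
  4   1   5  15  25  40
  5   1   6  21  46  86

21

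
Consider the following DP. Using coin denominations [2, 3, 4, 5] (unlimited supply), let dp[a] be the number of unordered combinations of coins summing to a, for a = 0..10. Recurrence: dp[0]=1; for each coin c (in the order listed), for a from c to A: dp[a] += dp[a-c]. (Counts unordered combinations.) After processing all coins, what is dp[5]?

2

after  coin     0     1     2     3     4     5     6     7     8     9    10
          2     1     0     1     0     1     0     1     0     1     0     1
          3     1     0     1     1     1     1     2     1     2     2     2
          4     1     0     1     1     2     1     3     2     4     3     5
          5     1     0     1     1     2     2     3     3     5     5     7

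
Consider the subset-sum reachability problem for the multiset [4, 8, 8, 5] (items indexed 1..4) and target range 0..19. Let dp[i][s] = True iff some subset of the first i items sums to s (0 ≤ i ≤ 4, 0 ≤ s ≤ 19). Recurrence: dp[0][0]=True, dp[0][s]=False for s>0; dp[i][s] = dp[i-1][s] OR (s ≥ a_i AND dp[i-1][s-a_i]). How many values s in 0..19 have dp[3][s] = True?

i\s   0   1   2   3   4   5   6   7   8   9  10  11  12  13  14  15  16  17  18  19
  0   T   F   F   F   F   F   F   F   F   F   F   F   F   F   F   F   F   F   F   F
  1   T   F   F   F   T   F   F   F   F   F   F   F   F   F   F   F   F   F   F   F
  2   T   F   F   F   T   F   F   F   T   F   F   F   T   F   F   F   F   F   F   F
  3   T   F   F   F   T   F   F   F   T   F   F   F   T   F   F   F   T   F   F   F
  4   T   F   F   F   T   T   F   F   T   T   F   F   T   T   F   F   T   T   F   F

5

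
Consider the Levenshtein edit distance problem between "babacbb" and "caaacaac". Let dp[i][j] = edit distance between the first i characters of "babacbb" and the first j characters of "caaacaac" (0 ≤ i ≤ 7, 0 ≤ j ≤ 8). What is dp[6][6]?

3

   ''  c  a  a  a  c  a  a  c
''  0  1  2  3  4  5  6  7  8
 b  1  1  2  3  4  5  6  7  8
 a  2  2  1  2  3  4  5  6  7
 b  3  3  2  2  3  4  5  6  7
 a  4  4  3  2  2  3  4  5  6
 c  5  4  4  3  3  2  3  4  5
 b  6  5  5  4  4  3  3  4  5
 b  7  6  6  5  5  4  4  4  5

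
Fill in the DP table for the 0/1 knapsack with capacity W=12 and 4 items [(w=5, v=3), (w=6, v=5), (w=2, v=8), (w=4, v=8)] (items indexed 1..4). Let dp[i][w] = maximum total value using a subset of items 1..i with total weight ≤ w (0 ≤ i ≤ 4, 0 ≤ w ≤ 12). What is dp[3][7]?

i\w   0   1   2   3   4   5   6   7   8   9  10  11  12
  0   0   0   0   0   0   0   0   0   0   0   0   0   0
  1   0   0   0   0   0   3   3   3   3   3   3   3   3
  2   0   0   0   0   0   3   5   5   5   5   5   8   8
  3   0   0   8   8   8   8   8  11  13  13  13  13  13
  4   0   0   8   8   8   8  16  16  16  16  16  19  21

11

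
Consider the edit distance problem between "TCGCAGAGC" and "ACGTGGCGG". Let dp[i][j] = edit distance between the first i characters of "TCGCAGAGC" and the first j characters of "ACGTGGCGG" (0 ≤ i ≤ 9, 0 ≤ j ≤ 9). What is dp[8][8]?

   ''  A  C  G  T  G  G  C  G  G
''  0  1  2  3  4  5  6  7  8  9
 T  1  1  2  3  3  4  5  6  7  8
 C  2  2  1  2  3  4  5  5  6  7
 G  3  3  2  1  2  3  4  5  5  6
 C  4  4  3  2  2  3  4  4  5  6
 A  5  4  4  3  3  3  4  5  5  6
 G  6  5  5  4  4  3  3  4  5  5
 A  7  6  6  5  5  4  4  4  5  6
 G  8  7  7  6  6  5  4  5  4  5
 C  9  8  7  7  7  6  5  4  5  5

4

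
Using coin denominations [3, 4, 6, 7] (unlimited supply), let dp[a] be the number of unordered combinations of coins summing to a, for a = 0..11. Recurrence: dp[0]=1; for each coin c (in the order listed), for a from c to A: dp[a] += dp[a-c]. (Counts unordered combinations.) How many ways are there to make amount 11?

after  coin     0     1     2     3     4     5     6     7     8     9    10    11
          3     1     0     0     1     0     0     1     0     0     1     0     0
          4     1     0     0     1     1     0     1     1     1     1     1     1
          6     1     0     0     1     1     0     2     1     1     2     2     1
          7     1     0     0     1     1     0     2     2     1     2     3     2

2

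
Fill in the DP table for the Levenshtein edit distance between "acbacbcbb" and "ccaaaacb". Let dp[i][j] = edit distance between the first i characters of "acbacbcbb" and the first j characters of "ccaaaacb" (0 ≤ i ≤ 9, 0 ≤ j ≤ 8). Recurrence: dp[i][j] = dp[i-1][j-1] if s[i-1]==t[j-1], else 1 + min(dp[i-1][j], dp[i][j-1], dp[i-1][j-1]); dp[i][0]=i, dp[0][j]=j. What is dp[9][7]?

6

   ''  c  c  a  a  a  a  c  b
''  0  1  2  3  4  5  6  7  8
 a  1  1  2  2  3  4  5  6  7
 c  2  1  1  2  3  4  5  5  6
 b  3  2  2  2  3  4  5  6  5
 a  4  3  3  2  2  3  4  5  6
 c  5  4  3  3  3  3  4  4  5
 b  6  5  4  4  4  4  4  5  4
 c  7  6  5  5  5  5  5  4  5
 b  8  7  6  6  6  6  6  5  4
 b  9  8  7  7  7  7  7  6  5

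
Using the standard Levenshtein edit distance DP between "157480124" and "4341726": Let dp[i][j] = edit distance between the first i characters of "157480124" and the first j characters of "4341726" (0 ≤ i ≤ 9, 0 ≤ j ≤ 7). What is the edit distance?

7

   ''  4  3  4  1  7  2  6
''  0  1  2  3  4  5  6  7
 1  1  1  2  3  3  4  5  6
 5  2  2  2  3  4  4  5  6
 7  3  3  3  3  4  4  5  6
 4  4  3  4  3  4  5  5  6
 8  5  4  4  4  4  5  6  6
 0  6  5  5  5  5  5  6  7
 1  7  6  6  6  5  6  6  7
 2  8  7  7  7  6  6  6  7
 4  9  8  8  7  7  7  7  7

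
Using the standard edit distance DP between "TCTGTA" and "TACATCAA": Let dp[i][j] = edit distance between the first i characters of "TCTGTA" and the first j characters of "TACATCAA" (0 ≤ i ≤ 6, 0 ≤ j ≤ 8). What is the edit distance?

4

   ''  T  A  C  A  T  C  A  A
''  0  1  2  3  4  5  6  7  8
 T  1  0  1  2  3  4  5  6  7
 C  2  1  1  1  2  3  4  5  6
 T  3  2  2  2  2  2  3  4  5
 G  4  3  3  3  3  3  3  4  5
 T  5  4  4  4  4  3  4  4  5
 A  6  5  4  5  4  4  4  4  4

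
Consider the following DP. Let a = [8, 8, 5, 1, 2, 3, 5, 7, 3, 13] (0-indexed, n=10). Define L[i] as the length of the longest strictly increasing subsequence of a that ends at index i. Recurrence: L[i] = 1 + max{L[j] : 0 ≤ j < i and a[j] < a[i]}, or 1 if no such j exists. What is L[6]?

   i    0    1    2    3    4    5    6    7    8    9
a[i]    8    8    5    1    2    3    5    7    3   13
L[i]    1    1    1    1    2    3    4    5    3    6

4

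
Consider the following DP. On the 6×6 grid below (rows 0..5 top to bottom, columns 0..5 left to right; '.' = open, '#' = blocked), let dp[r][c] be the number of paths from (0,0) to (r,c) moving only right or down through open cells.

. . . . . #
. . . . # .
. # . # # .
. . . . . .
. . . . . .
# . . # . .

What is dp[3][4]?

4

r\c   0   1   2   3   4   5
  0   1   1   1   1   1   0
  1   1   2   3   4   0   0
  2   1   0   3   0   0   0
  3   1   1   4   4   4   4
  4   1   2   6  10  14  18
  5   0   2   8   0  14  32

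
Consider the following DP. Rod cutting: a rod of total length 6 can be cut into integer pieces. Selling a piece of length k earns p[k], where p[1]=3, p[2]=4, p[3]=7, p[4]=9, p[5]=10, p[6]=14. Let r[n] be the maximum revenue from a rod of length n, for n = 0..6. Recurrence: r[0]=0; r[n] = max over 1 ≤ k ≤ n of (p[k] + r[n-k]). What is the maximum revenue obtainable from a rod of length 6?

18

   n    0    1    2    3    4    5    6
r[n]    0    3    6    9   12   15   18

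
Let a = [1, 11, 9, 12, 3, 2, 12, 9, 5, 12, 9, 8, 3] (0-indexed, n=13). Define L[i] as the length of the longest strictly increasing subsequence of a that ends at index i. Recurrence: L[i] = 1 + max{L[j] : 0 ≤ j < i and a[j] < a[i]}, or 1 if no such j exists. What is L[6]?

3

   i    0    1    2    3    4    5    6    7    8    9   10   11   12
a[i]    1   11    9   12    3    2   12    9    5   12    9    8    3
L[i]    1    2    2    3    2    2    3    3    3    4    4    4    3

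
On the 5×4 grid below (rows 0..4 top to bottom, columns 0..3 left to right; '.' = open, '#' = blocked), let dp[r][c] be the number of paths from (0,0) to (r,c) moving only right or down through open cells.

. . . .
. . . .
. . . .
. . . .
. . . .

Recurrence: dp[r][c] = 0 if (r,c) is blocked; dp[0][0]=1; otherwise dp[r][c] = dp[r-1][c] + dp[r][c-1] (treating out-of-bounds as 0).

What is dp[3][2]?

r\c   0   1   2   3
  0   1   1   1   1
  1   1   2   3   4
  2   1   3   6  10
  3   1   4  10  20
  4   1   5  15  35

10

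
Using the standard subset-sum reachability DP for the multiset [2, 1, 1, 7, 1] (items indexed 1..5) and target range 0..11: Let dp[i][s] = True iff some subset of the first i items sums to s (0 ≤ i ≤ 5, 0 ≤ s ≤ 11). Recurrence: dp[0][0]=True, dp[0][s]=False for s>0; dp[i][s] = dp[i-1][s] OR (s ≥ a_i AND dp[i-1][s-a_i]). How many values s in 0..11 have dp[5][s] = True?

i\s   0   1   2   3   4   5   6   7   8   9  10  11
  0   T   F   F   F   F   F   F   F   F   F   F   F
  1   T   F   T   F   F   F   F   F   F   F   F   F
  2   T   T   T   T   F   F   F   F   F   F   F   F
  3   T   T   T   T   T   F   F   F   F   F   F   F
  4   T   T   T   T   T   F   F   T   T   T   T   T
  5   T   T   T   T   T   T   F   T   T   T   T   T

11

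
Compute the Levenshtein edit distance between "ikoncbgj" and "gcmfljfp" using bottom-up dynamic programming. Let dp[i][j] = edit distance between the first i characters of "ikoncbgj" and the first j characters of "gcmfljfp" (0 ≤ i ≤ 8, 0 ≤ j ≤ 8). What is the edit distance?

8

   ''  g  c  m  f  l  j  f  p
''  0  1  2  3  4  5  6  7  8
 i  1  1  2  3  4  5  6  7  8
 k  2  2  2  3  4  5  6  7  8
 o  3  3  3  3  4  5  6  7  8
 n  4  4  4  4  4  5  6  7  8
 c  5  5  4  5  5  5  6  7  8
 b  6  6  5  5  6  6  6  7  8
 g  7  6  6  6  6  7  7  7  8
 j  8  7  7  7  7  7  7  8  8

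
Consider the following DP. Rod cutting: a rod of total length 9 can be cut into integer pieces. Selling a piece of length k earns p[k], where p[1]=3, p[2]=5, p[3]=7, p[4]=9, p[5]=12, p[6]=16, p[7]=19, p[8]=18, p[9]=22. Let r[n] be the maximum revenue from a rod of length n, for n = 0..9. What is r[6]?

18

   n    0    1    2    3    4    5    6    7    8    9
r[n]    0    3    6    9   12   15   18   21   24   27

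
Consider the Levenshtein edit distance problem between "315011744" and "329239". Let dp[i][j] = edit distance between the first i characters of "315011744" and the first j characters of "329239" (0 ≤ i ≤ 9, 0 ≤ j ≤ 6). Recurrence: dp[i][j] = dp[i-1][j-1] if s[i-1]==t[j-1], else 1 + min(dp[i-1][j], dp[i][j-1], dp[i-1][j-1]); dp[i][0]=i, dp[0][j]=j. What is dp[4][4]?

   ''  3  2  9  2  3  9
''  0  1  2  3  4  5  6
 3  1  0  1  2  3  4  5
 1  2  1  1  2  3  4  5
 5  3  2  2  2  3  4  5
 0  4  3  3  3  3  4  5
 1  5  4  4  4  4  4  5
 1  6  5  5  5  5  5  5
 7  7  6  6  6  6  6  6
 4  8  7  7  7  7  7  7
 4  9  8  8  8  8  8  8

3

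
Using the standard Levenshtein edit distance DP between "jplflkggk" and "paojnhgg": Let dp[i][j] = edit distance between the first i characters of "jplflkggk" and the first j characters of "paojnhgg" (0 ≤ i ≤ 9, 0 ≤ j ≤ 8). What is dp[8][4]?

   ''  p  a  o  j  n  h  g  g
''  0  1  2  3  4  5  6  7  8
 j  1  1  2  3  3  4  5  6  7
 p  2  1  2  3  4  4  5  6  7
 l  3  2  2  3  4  5  5  6  7
 f  4  3  3  3  4  5  6  6  7
 l  5  4  4  4  4  5  6  7  7
 k  6  5  5  5  5  5  6  7  8
 g  7  6  6  6  6  6  6  6  7
 g  8  7  7  7  7  7  7  6  6
 k  9  8  8  8  8  8  8  7  7

7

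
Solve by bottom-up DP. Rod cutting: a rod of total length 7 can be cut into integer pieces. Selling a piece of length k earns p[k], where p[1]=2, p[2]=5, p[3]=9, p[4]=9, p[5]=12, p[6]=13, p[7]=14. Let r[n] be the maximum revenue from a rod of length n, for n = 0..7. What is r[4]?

   n    0    1    2    3    4    5    6    7
r[n]    0    2    5    9   11   14   18   20

11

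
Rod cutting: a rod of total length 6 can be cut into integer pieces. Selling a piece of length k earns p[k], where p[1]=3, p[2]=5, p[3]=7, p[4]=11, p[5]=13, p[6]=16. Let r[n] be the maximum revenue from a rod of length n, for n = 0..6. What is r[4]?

   n    0    1    2    3    4    5    6
r[n]    0    3    6    9   12   15   18

12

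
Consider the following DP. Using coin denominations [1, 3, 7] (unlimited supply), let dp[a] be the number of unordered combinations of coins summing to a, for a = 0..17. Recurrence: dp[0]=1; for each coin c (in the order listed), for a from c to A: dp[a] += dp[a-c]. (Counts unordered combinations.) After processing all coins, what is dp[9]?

after  coin     0     1     2     3     4     5     6     7     8     9    10    11    12    13    14    15    16    17
          1     1     1     1     1     1     1     1     1     1     1     1     1     1     1     1     1     1     1
          3     1     1     1     2     2     2     3     3     3     4     4     4     5     5     5     6     6     6
          7     1     1     1     2     2     2     3     4     4     5     6     6     7     8     9    10    11    12

5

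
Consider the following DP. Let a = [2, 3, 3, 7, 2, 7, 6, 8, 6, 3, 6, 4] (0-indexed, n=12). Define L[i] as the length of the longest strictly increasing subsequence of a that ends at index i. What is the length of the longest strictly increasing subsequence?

   i    0    1    2    3    4    5    6    7    8    9   10   11
a[i]    2    3    3    7    2    7    6    8    6    3    6    4
L[i]    1    2    2    3    1    3    3    4    3    2    3    3

4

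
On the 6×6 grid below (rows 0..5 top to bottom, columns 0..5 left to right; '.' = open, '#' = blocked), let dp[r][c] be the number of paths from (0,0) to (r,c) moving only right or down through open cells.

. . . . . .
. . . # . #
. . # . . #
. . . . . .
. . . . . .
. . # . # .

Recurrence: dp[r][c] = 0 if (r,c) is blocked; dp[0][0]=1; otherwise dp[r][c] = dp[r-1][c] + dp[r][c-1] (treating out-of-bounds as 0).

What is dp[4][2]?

r\c   0   1   2   3   4   5
  0   1   1   1   1   1   1
  1   1   2   3   0   1   0
  2   1   3   0   0   1   0
  3   1   4   4   4   5   5
  4   1   5   9  13  18  23
  5   1   6   0  13   0  23

9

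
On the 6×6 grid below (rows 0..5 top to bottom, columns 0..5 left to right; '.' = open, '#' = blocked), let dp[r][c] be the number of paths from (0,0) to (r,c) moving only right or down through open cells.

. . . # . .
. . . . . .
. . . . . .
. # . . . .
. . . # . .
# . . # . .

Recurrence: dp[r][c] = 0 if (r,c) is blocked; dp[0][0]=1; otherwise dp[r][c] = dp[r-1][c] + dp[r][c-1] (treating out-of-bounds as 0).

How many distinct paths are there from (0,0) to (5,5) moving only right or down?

96

r\c   0   1   2   3   4   5
  0   1   1   1   0   0   0
  1   1   2   3   3   3   3
  2   1   3   6   9  12  15
  3   1   0   6  15  27  42
  4   1   1   7   0  27  69
  5   0   1   8   0  27  96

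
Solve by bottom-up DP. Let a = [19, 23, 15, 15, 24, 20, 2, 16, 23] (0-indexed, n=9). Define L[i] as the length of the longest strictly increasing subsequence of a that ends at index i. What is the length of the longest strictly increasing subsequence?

3

   i    0    1    2    3    4    5    6    7    8
a[i]   19   23   15   15   24   20    2   16   23
L[i]    1    2    1    1    3    2    1    2    3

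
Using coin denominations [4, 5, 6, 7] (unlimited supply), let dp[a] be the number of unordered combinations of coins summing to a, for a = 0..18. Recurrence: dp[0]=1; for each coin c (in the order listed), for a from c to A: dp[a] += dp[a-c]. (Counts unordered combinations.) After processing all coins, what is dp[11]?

after  coin     0     1     2     3     4     5     6     7     8     9    10    11    12    13    14    15    16    17    18
          4     1     0     0     0     1     0     0     0     1     0     0     0     1     0     0     0     1     0     0
          5     1     0     0     0     1     1     0     0     1     1     1     0     1     1     1     1     1     1     1
          6     1     0     0     0     1     1     1     0     1     1     2     1     2     1     2     2     3     2     3
          7     1     0     0     0     1     1     1     1     1     1     2     2     3     2     3     3     4     4     5

2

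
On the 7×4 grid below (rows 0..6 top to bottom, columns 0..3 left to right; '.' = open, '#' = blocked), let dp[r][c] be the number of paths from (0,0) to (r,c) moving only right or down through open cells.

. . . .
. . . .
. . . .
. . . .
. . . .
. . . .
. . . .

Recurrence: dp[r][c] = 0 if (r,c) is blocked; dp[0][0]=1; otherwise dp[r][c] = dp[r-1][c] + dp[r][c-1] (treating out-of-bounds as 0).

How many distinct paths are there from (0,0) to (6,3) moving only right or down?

84

r\c   0   1   2   3
  0   1   1   1   1
  1   1   2   3   4
  2   1   3   6  10
  3   1   4  10  20
  4   1   5  15  35
  5   1   6  21  56
  6   1   7  28  84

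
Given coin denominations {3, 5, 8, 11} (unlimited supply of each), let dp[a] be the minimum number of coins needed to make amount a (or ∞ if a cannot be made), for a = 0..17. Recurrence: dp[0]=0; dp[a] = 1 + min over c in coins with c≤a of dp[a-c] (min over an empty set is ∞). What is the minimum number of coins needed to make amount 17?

3

 a  0  1  2  3  4  5  6  7  8  9 10 11 12 13 14 15 16 17
dp  0  -  -  1  -  1  2  -  1  3  2  1  4  2  2  3  2  3
(- denotes ∞ / unreachable)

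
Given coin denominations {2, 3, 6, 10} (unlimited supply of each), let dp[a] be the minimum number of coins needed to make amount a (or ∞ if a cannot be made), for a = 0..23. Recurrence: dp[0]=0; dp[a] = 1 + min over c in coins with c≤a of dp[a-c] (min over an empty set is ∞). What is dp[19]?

3

 a  0  1  2  3  4  5  6  7  8  9 10 11 12 13 14 15 16 17 18 19 20 21 22 23
dp  0  -  1  1  2  2  1  3  2  2  1  3  2  2  3  3  2  4  3  3  2  4  3  3
(- denotes ∞ / unreachable)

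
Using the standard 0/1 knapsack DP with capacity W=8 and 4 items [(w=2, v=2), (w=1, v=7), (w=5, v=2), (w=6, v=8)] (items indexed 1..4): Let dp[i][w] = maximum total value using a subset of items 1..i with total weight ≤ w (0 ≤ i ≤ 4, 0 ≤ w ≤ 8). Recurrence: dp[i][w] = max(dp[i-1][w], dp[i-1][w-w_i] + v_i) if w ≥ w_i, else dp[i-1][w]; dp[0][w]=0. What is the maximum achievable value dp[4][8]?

i\w   0   1   2   3   4   5   6   7   8
  0   0   0   0   0   0   0   0   0   0
  1   0   0   2   2   2   2   2   2   2
  2   0   7   7   9   9   9   9   9   9
  3   0   7   7   9   9   9   9   9  11
  4   0   7   7   9   9   9   9  15  15

15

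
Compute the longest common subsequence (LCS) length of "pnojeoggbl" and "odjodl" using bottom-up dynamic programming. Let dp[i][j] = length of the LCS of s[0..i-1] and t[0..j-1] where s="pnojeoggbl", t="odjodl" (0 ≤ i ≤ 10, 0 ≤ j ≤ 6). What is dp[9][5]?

   ''  o  d  j  o  d  l
''  0  0  0  0  0  0  0
 p  0  0  0  0  0  0  0
 n  0  0  0  0  0  0  0
 o  0  1  1  1  1  1  1
 j  0  1  1  2  2  2  2
 e  0  1  1  2  2  2  2
 o  0  1  1  2  3  3  3
 g  0  1  1  2  3  3  3
 g  0  1  1  2  3  3  3
 b  0  1  1  2  3  3  3
 l  0  1  1  2  3  3  4

3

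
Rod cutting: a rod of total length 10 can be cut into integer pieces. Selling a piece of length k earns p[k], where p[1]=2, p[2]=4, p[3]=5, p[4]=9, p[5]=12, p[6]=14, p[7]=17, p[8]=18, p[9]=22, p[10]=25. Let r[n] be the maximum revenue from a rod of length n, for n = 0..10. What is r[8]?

19

   n    0    1    2    3    4    5    6    7    8    9   10
r[n]    0    2    4    6    9   12   14   17   19   22   25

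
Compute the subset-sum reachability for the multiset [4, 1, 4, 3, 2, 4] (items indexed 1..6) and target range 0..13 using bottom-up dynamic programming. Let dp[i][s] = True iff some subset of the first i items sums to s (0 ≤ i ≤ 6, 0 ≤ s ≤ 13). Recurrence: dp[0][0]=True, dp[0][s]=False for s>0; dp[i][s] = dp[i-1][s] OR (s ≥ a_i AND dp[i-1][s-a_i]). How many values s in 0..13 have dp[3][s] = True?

i\s   0   1   2   3   4   5   6   7   8   9  10  11  12  13
  0   T   F   F   F   F   F   F   F   F   F   F   F   F   F
  1   T   F   F   F   T   F   F   F   F   F   F   F   F   F
  2   T   T   F   F   T   T   F   F   F   F   F   F   F   F
  3   T   T   F   F   T   T   F   F   T   T   F   F   F   F
  4   T   T   F   T   T   T   F   T   T   T   F   T   T   F
  5   T   T   T   T   T   T   T   T   T   T   T   T   T   T
  6   T   T   T   T   T   T   T   T   T   T   T   T   T   T

6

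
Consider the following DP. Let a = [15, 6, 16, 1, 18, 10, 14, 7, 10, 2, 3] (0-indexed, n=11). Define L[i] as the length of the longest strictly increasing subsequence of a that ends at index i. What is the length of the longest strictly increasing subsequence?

3

   i    0    1    2    3    4    5    6    7    8    9   10
a[i]   15    6   16    1   18   10   14    7   10    2    3
L[i]    1    1    2    1    3    2    3    2    3    2    3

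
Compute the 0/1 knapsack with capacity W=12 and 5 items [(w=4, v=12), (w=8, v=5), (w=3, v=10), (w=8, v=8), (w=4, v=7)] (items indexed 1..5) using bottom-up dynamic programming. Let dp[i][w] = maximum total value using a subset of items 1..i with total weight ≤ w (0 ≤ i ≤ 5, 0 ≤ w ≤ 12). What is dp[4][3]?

10

i\w   0   1   2   3   4   5   6   7   8   9  10  11  12
  0   0   0   0   0   0   0   0   0   0   0   0   0   0
  1   0   0   0   0  12  12  12  12  12  12  12  12  12
  2   0   0   0   0  12  12  12  12  12  12  12  12  17
  3   0   0   0  10  12  12  12  22  22  22  22  22  22
  4   0   0   0  10  12  12  12  22  22  22  22  22  22
  5   0   0   0  10  12  12  12  22  22  22  22  29  29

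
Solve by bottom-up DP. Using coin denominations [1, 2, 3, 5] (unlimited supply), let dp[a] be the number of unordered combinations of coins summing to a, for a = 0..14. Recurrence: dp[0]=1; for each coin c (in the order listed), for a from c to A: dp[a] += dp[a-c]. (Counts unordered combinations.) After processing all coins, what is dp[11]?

after  coin     0     1     2     3     4     5     6     7     8     9    10    11    12    13    14
          1     1     1     1     1     1     1     1     1     1     1     1     1     1     1     1
          2     1     1     2     2     3     3     4     4     5     5     6     6     7     7     8
          3     1     1     2     3     4     5     7     8    10    12    14    16    19    21    24
          5     1     1     2     3     4     6     8    10    13    16    20    24    29    34    40

24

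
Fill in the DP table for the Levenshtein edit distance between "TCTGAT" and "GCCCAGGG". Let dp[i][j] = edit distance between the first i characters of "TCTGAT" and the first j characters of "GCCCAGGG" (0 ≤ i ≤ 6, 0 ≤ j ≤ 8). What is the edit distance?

6

   ''  G  C  C  C  A  G  G  G
''  0  1  2  3  4  5  6  7  8
 T  1  1  2  3  4  5  6  7  8
 C  2  2  1  2  3  4  5  6  7
 T  3  3  2  2  3  4  5  6  7
 G  4  3  3  3  3  4  4  5  6
 A  5  4  4  4  4  3  4  5  6
 T  6  5  5  5  5  4  4  5  6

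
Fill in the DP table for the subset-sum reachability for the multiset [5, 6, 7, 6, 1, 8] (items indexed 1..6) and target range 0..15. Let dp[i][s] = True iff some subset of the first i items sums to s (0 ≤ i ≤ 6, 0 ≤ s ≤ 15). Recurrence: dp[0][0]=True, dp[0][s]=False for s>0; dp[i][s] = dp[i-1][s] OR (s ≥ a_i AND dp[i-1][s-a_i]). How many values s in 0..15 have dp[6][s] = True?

i\s   0   1   2   3   4   5   6   7   8   9  10  11  12  13  14  15
  0   T   F   F   F   F   F   F   F   F   F   F   F   F   F   F   F
  1   T   F   F   F   F   T   F   F   F   F   F   F   F   F   F   F
  2   T   F   F   F   F   T   T   F   F   F   F   T   F   F   F   F
  3   T   F   F   F   F   T   T   T   F   F   F   T   T   T   F   F
  4   T   F   F   F   F   T   T   T   F   F   F   T   T   T   F   F
  5   T   T   F   F   F   T   T   T   T   F   F   T   T   T   T   F
  6   T   T   F   F   F   T   T   T   T   T   F   T   T   T   T   T

12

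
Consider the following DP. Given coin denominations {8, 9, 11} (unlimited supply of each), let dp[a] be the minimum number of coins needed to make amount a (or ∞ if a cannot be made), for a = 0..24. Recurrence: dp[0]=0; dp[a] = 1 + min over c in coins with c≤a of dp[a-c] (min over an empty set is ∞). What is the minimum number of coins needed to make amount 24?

3

 a  0  1  2  3  4  5  6  7  8  9 10 11 12 13 14 15 16 17 18 19 20 21 22 23 24
dp  0  -  -  -  -  -  -  -  1  1  -  1  -  -  -  -  2  2  2  2  2  -  2  -  3
(- denotes ∞ / unreachable)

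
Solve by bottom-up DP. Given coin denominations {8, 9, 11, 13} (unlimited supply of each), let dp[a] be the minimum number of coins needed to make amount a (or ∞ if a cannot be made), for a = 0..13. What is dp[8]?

1

 a  0  1  2  3  4  5  6  7  8  9 10 11 12 13
dp  0  -  -  -  -  -  -  -  1  1  -  1  -  1
(- denotes ∞ / unreachable)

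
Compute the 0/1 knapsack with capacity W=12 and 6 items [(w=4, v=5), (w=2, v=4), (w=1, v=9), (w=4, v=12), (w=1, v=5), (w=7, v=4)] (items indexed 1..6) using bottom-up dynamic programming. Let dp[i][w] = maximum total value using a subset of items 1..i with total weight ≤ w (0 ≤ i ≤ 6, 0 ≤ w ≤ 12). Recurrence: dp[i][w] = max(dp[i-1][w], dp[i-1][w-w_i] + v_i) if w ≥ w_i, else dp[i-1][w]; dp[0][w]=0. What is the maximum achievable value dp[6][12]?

35

i\w   0   1   2   3   4   5   6   7   8   9  10  11  12
  0   0   0   0   0   0   0   0   0   0   0   0   0   0
  1   0   0   0   0   5   5   5   5   5   5   5   5   5
  2   0   0   4   4   5   5   9   9   9   9   9   9   9
  3   0   9   9  13  13  14  14  18  18  18  18  18  18
  4   0   9   9  13  13  21  21  25  25  26  26  30  30
  5   0   9  14  14  18  21  26  26  30  30  31  31  35
  6   0   9  14  14  18  21  26  26  30  30  31  31  35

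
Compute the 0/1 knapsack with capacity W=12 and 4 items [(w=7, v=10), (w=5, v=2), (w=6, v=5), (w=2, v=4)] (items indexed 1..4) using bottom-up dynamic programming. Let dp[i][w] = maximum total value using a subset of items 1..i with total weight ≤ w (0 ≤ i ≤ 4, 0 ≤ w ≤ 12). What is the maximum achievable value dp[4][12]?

14

i\w   0   1   2   3   4   5   6   7   8   9  10  11  12
  0   0   0   0   0   0   0   0   0   0   0   0   0   0
  1   0   0   0   0   0   0   0  10  10  10  10  10  10
  2   0   0   0   0   0   2   2  10  10  10  10  10  12
  3   0   0   0   0   0   2   5  10  10  10  10  10  12
  4   0   0   4   4   4   4   5  10  10  14  14  14  14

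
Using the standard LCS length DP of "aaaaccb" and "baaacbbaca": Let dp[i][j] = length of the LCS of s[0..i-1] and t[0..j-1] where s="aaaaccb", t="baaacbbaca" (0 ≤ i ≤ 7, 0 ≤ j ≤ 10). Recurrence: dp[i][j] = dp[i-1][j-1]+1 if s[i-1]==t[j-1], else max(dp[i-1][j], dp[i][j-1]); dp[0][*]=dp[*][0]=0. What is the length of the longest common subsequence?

5

   ''  b  a  a  a  c  b  b  a  c  a
''  0  0  0  0  0  0  0  0  0  0  0
 a  0  0  1  1  1  1  1  1  1  1  1
 a  0  0  1  2  2  2  2  2  2  2  2
 a  0  0  1  2  3  3  3  3  3  3  3
 a  0  0  1  2  3  3  3  3  4  4  4
 c  0  0  1  2  3  4  4  4  4  5  5
 c  0  0  1  2  3  4  4  4  4  5  5
 b  0  1  1  2  3  4  5  5  5  5  5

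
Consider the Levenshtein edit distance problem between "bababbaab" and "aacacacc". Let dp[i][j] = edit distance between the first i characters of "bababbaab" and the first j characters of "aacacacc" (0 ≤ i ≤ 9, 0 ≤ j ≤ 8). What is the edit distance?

6

   ''  a  a  c  a  c  a  c  c
''  0  1  2  3  4  5  6  7  8
 b  1  1  2  3  4  5  6  7  8
 a  2  1  1  2  3  4  5  6  7
 b  3  2  2  2  3  4  5  6  7
 a  4  3  2  3  2  3  4  5  6
 b  5  4  3  3  3  3  4  5  6
 b  6  5  4  4  4  4  4  5  6
 a  7  6  5  5  4  5  4  5  6
 a  8  7  6  6  5  5  5  5  6
 b  9  8  7  7  6  6  6  6  6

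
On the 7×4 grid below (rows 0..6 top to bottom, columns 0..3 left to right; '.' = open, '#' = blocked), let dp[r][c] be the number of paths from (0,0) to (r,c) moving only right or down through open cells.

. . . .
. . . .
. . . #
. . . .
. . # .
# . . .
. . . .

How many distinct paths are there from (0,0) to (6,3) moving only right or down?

25

r\c   0   1   2   3
  0   1   1   1   1
  1   1   2   3   4
  2   1   3   6   0
  3   1   4  10  10
  4   1   5   0  10
  5   0   5   5  15
  6   0   5  10  25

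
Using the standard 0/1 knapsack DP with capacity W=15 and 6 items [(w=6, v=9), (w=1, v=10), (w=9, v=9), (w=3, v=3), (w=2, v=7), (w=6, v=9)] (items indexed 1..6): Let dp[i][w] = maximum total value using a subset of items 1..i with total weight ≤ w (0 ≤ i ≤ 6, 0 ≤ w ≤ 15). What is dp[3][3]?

10

i\w   0   1   2   3   4   5   6   7   8   9  10  11  12  13  14  15
  0   0   0   0   0   0   0   0   0   0   0   0   0   0   0   0   0
  1   0   0   0   0   0   0   9   9   9   9   9   9   9   9   9   9
  2   0  10  10  10  10  10  10  19  19  19  19  19  19  19  19  19
  3   0  10  10  10  10  10  10  19  19  19  19  19  19  19  19  19
  4   0  10  10  10  13  13  13  19  19  19  22  22  22  22  22  22
  5   0  10  10  17  17  17  20  20  20  26  26  26  29  29  29  29
  6   0  10  10  17  17  17  20  20  20  26  26  26  29  29  29  35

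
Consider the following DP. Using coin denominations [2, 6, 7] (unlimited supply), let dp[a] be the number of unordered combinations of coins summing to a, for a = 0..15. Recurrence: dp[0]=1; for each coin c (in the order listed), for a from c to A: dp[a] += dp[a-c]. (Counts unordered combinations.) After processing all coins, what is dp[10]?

2

after  coin     0     1     2     3     4     5     6     7     8     9    10    11    12    13    14    15
          2     1     0     1     0     1     0     1     0     1     0     1     0     1     0     1     0
          6     1     0     1     0     1     0     2     0     2     0     2     0     3     0     3     0
          7     1     0     1     0     1     0     2     1     2     1     2     1     3     2     4     2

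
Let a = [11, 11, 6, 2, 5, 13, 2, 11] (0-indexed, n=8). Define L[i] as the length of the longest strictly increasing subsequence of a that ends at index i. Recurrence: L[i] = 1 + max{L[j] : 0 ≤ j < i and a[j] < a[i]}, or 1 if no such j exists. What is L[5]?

3

   i    0    1    2    3    4    5    6    7
a[i]   11   11    6    2    5   13    2   11
L[i]    1    1    1    1    2    3    1    3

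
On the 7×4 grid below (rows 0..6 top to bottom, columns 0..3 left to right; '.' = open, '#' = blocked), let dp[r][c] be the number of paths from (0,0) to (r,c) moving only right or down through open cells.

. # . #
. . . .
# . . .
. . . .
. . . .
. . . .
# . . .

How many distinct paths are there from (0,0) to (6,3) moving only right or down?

r\c   0   1   2   3
  0   1   0   0   0
  1   1   1   1   1
  2   0   1   2   3
  3   0   1   3   6
  4   0   1   4  10
  5   0   1   5  15
  6   0   1   6  21

21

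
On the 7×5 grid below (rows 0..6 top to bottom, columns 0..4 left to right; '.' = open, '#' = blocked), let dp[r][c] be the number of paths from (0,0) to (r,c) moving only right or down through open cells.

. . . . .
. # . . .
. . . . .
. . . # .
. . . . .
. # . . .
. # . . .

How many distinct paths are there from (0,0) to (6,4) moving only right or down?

r\c   0   1   2   3   4
  0   1   1   1   1   1
  1   1   0   1   2   3
  2   1   1   2   4   7
  3   1   2   4   0   7
  4   1   3   7   7  14
  5   1   0   7  14  28
  6   1   0   7  21  49

49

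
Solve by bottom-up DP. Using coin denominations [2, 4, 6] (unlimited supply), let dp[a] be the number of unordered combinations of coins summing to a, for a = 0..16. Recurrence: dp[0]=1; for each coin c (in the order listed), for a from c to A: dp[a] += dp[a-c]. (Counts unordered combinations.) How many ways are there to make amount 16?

10

after  coin     0     1     2     3     4     5     6     7     8     9    10    11    12    13    14    15    16
          2     1     0     1     0     1     0     1     0     1     0     1     0     1     0     1     0     1
          4     1     0     1     0     2     0     2     0     3     0     3     0     4     0     4     0     5
          6     1     0     1     0     2     0     3     0     4     0     5     0     7     0     8     0    10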